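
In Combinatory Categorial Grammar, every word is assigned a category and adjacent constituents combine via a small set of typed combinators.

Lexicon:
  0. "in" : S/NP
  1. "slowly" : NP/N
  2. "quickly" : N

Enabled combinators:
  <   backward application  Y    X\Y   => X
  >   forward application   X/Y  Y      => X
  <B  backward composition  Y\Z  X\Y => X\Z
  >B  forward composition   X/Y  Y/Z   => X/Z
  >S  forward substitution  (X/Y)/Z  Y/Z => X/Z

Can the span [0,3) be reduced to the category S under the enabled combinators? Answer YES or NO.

YES

[0,3] S   >
  [0,1] "in" : S/NP
  [1,3] NP   >
    [1,2] "slowly" : NP/N
    [2,3] "quickly" : N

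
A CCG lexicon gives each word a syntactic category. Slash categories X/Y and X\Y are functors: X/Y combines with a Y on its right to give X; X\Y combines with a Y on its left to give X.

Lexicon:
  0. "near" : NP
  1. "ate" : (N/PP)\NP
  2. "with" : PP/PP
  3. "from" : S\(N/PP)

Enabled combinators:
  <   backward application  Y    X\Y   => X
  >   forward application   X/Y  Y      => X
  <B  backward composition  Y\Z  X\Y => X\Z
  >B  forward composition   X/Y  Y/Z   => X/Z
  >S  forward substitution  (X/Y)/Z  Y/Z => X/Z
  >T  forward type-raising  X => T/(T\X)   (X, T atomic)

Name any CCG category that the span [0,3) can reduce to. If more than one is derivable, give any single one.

N/PP

[0,4] S   <
  [0,3] N/PP   >B
    [0,2] N/PP   <
      [0,1] "near" : NP
      [1,2] "ate" : (N/PP)\NP
    [2,3] "with" : PP/PP
  [3,4] "from" : S\(N/PP)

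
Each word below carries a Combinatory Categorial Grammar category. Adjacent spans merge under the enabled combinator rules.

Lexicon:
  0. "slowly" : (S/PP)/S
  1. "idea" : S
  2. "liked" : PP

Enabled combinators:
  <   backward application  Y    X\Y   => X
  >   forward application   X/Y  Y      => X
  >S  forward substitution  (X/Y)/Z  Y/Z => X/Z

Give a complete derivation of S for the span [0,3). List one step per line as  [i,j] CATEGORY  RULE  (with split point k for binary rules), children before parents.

[0,3] S   >
  [0,2] S/PP   >
    [0,1] "slowly" : (S/PP)/S
    [1,2] "idea" : S
  [2,3] "liked" : PP

[0,1] (S/PP)/S  lex  "slowly"
[1,2] S  lex  "idea"
[0,2] S/PP  >  k=1
[2,3] PP  lex  "liked"
[0,3] S  >  k=2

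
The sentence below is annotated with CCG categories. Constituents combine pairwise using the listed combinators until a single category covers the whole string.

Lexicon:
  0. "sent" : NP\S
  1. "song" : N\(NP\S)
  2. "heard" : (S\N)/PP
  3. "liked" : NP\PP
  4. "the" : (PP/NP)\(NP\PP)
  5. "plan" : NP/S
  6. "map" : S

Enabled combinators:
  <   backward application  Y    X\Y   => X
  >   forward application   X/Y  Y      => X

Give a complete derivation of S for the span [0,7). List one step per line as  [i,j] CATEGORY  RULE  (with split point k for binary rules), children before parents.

[0,7] S   <
  [0,2] N   <
    [0,1] "sent" : NP\S
    [1,2] "song" : N\(NP\S)
  [2,7] S\N   >
    [2,3] "heard" : (S\N)/PP
    [3,7] PP   >
      [3,5] PP/NP   <
        [3,4] "liked" : NP\PP
        [4,5] "the" : (PP/NP)\(NP\PP)
      [5,7] NP   >
        [5,6] "plan" : NP/S
        [6,7] "map" : S

[0,1] NP\S  lex  "sent"
[1,2] N\(NP\S)  lex  "song"
[0,2] N  <  k=1
[2,3] (S\N)/PP  lex  "heard"
[3,4] NP\PP  lex  "liked"
[4,5] (PP/NP)\(NP\PP)  lex  "the"
[3,5] PP/NP  <  k=4
[5,6] NP/S  lex  "plan"
[6,7] S  lex  "map"
[5,7] NP  >  k=6
[3,7] PP  >  k=5
[2,7] S\N  >  k=3
[0,7] S  <  k=2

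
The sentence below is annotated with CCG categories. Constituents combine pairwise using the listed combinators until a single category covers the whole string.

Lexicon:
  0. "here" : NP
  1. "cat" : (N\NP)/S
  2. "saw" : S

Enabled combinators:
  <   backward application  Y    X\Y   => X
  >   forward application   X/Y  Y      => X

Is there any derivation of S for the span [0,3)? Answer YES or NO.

NP (N\NP)/S S
CKY chart[0,3] = {N}; S ∉ chart

NO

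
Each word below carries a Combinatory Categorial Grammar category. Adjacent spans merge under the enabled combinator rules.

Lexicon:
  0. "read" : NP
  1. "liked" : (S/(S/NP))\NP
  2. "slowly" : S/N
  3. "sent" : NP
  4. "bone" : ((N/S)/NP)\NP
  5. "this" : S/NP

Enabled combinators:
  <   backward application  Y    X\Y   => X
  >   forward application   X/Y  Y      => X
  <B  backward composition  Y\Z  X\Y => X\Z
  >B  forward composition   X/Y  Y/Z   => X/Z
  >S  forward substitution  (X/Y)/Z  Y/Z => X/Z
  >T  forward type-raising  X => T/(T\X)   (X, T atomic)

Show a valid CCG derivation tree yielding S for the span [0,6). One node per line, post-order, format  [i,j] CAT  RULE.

[0,6] S   >
  [0,2] S/(S/NP)   <
    [0,1] "read" : NP
    [1,2] "liked" : (S/(S/NP))\NP
  [2,6] S/NP   >B
    [2,3] "slowly" : S/N
    [3,6] N/NP   >S
      [3,5] (N/S)/NP   <
        [3,4] "sent" : NP
        [4,5] "bone" : ((N/S)/NP)\NP
      [5,6] "this" : S/NP

[0,1] NP  lex  "read"
[1,2] (S/(S/NP))\NP  lex  "liked"
[0,2] S/(S/NP)  <  k=1
[2,3] S/N  lex  "slowly"
[3,4] NP  lex  "sent"
[4,5] ((N/S)/NP)\NP  lex  "bone"
[3,5] (N/S)/NP  <  k=4
[5,6] S/NP  lex  "this"
[3,6] N/NP  >S  k=5
[2,6] S/NP  >B  k=3
[0,6] S  >  k=2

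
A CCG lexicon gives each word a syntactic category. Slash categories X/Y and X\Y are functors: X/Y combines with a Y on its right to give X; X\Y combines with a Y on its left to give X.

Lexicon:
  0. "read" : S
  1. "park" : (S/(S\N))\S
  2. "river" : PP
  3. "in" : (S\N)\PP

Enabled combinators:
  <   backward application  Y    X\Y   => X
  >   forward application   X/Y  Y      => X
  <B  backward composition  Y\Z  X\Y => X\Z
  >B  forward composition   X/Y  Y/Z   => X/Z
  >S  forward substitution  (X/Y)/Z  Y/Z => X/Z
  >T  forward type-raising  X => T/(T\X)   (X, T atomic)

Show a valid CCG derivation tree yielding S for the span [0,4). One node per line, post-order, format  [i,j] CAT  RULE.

[0,4] S   >
  [0,2] S/(S\N)   <
    [0,1] "read" : S
    [1,2] "park" : (S/(S\N))\S
  [2,4] S\N   <
    [2,3] "river" : PP
    [3,4] "in" : (S\N)\PP

[0,1] S  lex  "read"
[1,2] (S/(S\N))\S  lex  "park"
[0,2] S/(S\N)  <  k=1
[2,3] PP  lex  "river"
[3,4] (S\N)\PP  lex  "in"
[2,4] S\N  <  k=3
[0,4] S  >  k=2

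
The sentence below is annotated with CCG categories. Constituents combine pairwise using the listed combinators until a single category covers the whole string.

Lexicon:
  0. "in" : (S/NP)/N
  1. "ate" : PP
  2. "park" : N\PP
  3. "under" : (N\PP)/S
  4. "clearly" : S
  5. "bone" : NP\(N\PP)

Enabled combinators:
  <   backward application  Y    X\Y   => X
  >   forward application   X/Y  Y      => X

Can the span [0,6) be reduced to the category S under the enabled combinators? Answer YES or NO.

[0,6] S   >
  [0,3] S/NP   >
    [0,1] "in" : (S/NP)/N
    [1,3] N   <
      [1,2] "ate" : PP
      [2,3] "park" : N\PP
  [3,6] NP   <
    [3,5] N\PP   >
      [3,4] "under" : (N\PP)/S
      [4,5] "clearly" : S
    [5,6] "bone" : NP\(N\PP)

YES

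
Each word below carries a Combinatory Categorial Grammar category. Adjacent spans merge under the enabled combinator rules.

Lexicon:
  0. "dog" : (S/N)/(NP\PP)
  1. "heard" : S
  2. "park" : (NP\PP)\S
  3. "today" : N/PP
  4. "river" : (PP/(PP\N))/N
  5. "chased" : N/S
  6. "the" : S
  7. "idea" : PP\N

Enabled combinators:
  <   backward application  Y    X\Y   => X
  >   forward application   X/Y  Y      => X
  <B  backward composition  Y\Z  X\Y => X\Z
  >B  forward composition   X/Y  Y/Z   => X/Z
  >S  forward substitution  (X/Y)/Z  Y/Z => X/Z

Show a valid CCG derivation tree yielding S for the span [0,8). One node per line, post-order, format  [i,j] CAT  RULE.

[0,8] S   >
  [0,4] S/PP   >B
    [0,3] S/N   >
      [0,1] "dog" : (S/N)/(NP\PP)
      [1,3] NP\PP   <
        [1,2] "heard" : S
        [2,3] "park" : (NP\PP)\S
    [3,4] "today" : N/PP
  [4,8] PP   >
    [4,7] PP/(PP\N)   >
      [4,5] "river" : (PP/(PP\N))/N
      [5,7] N   >
        [5,6] "chased" : N/S
        [6,7] "the" : S
    [7,8] "idea" : PP\N

[0,1] (S/N)/(NP\PP)  lex  "dog"
[1,2] S  lex  "heard"
[2,3] (NP\PP)\S  lex  "park"
[1,3] NP\PP  <  k=2
[0,3] S/N  >  k=1
[3,4] N/PP  lex  "today"
[0,4] S/PP  >B  k=3
[4,5] (PP/(PP\N))/N  lex  "river"
[5,6] N/S  lex  "chased"
[6,7] S  lex  "the"
[5,7] N  >  k=6
[4,7] PP/(PP\N)  >  k=5
[7,8] PP\N  lex  "idea"
[4,8] PP  >  k=7
[0,8] S  >  k=4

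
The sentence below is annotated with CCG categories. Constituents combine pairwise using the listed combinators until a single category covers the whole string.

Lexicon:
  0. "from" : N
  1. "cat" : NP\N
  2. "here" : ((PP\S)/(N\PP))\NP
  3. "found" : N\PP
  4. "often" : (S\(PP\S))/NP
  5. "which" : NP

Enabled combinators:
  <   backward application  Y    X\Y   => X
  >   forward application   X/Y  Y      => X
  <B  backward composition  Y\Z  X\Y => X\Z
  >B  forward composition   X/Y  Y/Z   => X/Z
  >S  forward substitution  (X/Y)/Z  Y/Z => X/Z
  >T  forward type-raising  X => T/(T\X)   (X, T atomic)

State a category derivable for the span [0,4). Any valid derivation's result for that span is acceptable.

[0,6] S   <
  [0,4] PP\S   >
    [0,3] (PP\S)/(N\PP)   <
      [0,2] NP   >
        [0,1] NP/(NP\N)   >T
          [0,1] "from" : N
        [1,2] "cat" : NP\N
      [2,3] "here" : ((PP\S)/(N\PP))\NP
    [3,4] "found" : N\PP
  [4,6] S\(PP\S)   >
    [4,5] "often" : (S\(PP\S))/NP
    [5,6] "which" : NP

PP\S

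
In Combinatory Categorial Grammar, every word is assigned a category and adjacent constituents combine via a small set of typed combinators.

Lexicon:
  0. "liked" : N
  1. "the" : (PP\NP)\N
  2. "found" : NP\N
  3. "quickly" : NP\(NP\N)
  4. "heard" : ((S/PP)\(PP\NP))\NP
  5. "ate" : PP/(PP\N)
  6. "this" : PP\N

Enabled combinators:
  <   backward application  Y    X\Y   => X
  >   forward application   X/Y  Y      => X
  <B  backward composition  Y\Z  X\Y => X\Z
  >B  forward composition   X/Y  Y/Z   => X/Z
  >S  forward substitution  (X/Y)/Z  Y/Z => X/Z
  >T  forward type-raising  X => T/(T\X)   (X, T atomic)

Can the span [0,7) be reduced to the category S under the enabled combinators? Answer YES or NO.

[0,7] S   >
  [0,5] S/PP   <
    [0,2] PP\NP   <
      [0,1] "liked" : N
      [1,2] "the" : (PP\NP)\N
    [2,5] (S/PP)\(PP\NP)   <
      [2,4] NP   <
        [2,3] "found" : NP\N
        [3,4] "quickly" : NP\(NP\N)
      [4,5] "heard" : ((S/PP)\(PP\NP))\NP
  [5,7] PP   >
    [5,6] "ate" : PP/(PP\N)
    [6,7] "this" : PP\N

YES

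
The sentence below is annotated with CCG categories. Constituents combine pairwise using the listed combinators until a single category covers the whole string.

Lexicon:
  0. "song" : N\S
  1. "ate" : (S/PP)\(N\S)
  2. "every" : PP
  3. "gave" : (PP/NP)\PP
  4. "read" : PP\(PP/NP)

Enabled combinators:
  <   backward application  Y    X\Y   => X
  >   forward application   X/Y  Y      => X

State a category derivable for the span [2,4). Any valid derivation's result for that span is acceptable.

[0,5] S   >
  [0,2] S/PP   <
    [0,1] "song" : N\S
    [1,2] "ate" : (S/PP)\(N\S)
  [2,5] PP   <
    [2,4] PP/NP   <
      [2,3] "every" : PP
      [3,4] "gave" : (PP/NP)\PP
    [4,5] "read" : PP\(PP/NP)

PP/NP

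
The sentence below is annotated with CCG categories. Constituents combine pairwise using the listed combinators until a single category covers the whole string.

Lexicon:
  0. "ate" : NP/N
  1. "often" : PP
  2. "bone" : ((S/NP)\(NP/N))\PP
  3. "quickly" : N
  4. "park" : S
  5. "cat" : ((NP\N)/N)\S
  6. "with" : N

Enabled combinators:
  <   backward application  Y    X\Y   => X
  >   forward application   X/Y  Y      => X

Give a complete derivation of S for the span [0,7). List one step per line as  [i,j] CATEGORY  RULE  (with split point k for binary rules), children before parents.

[0,1] NP/N  lex  "ate"
[1,2] PP  lex  "often"
[2,3] ((S/NP)\(NP/N))\PP  lex  "bone"
[1,3] (S/NP)\(NP/N)  <  k=2
[0,3] S/NP  <  k=1
[3,4] N  lex  "quickly"
[4,5] S  lex  "park"
[5,6] ((NP\N)/N)\S  lex  "cat"
[4,6] (NP\N)/N  <  k=5
[6,7] N  lex  "with"
[4,7] NP\N  >  k=6
[3,7] NP  <  k=4
[0,7] S  >  k=3

[0,7] S   >
  [0,3] S/NP   <
    [0,1] "ate" : NP/N
    [1,3] (S/NP)\(NP/N)   <
      [1,2] "often" : PP
      [2,3] "bone" : ((S/NP)\(NP/N))\PP
  [3,7] NP   <
    [3,4] "quickly" : N
    [4,7] NP\N   >
      [4,6] (NP\N)/N   <
        [4,5] "park" : S
        [5,6] "cat" : ((NP\N)/N)\S
      [6,7] "with" : N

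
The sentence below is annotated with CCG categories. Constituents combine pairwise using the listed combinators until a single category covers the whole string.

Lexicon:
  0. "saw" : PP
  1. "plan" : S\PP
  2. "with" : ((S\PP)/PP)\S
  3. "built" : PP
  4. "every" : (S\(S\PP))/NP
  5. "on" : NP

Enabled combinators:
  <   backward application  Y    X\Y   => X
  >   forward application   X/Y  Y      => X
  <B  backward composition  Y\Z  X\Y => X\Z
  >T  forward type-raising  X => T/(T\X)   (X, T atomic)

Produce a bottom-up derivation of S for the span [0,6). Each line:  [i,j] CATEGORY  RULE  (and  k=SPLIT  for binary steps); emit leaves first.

[0,6] S   <
  [0,4] S\PP   >
    [0,3] (S\PP)/PP   <
      [0,2] S   <
        [0,1] "saw" : PP
        [1,2] "plan" : S\PP
      [2,3] "with" : ((S\PP)/PP)\S
    [3,4] "built" : PP
  [4,6] S\(S\PP)   >
    [4,5] "every" : (S\(S\PP))/NP
    [5,6] "on" : NP

[0,1] PP  lex  "saw"
[1,2] S\PP  lex  "plan"
[0,2] S  <  k=1
[2,3] ((S\PP)/PP)\S  lex  "with"
[0,3] (S\PP)/PP  <  k=2
[3,4] PP  lex  "built"
[0,4] S\PP  >  k=3
[4,5] (S\(S\PP))/NP  lex  "every"
[5,6] NP  lex  "on"
[4,6] S\(S\PP)  >  k=5
[0,6] S  <  k=4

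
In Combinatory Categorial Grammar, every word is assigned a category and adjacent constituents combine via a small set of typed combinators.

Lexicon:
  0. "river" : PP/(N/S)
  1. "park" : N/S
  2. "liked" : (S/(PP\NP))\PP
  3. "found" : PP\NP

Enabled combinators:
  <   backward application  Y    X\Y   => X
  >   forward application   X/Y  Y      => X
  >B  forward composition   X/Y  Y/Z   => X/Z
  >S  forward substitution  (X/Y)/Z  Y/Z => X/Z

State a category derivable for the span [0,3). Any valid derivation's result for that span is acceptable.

[0,4] S   >
  [0,3] S/(PP\NP)   <
    [0,2] PP   >
      [0,1] "river" : PP/(N/S)
      [1,2] "park" : N/S
    [2,3] "liked" : (S/(PP\NP))\PP
  [3,4] "found" : PP\NP

S/(PP\NP)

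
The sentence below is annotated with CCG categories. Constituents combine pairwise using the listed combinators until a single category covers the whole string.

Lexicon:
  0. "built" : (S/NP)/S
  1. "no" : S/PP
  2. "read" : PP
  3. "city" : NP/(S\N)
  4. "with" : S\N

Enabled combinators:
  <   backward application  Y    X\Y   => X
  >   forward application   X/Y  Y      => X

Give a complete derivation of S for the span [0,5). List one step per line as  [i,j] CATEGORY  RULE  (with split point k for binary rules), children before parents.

[0,1] (S/NP)/S  lex  "built"
[1,2] S/PP  lex  "no"
[2,3] PP  lex  "read"
[1,3] S  >  k=2
[0,3] S/NP  >  k=1
[3,4] NP/(S\N)  lex  "city"
[4,5] S\N  lex  "with"
[3,5] NP  >  k=4
[0,5] S  >  k=3

[0,5] S   >
  [0,3] S/NP   >
    [0,1] "built" : (S/NP)/S
    [1,3] S   >
      [1,2] "no" : S/PP
      [2,3] "read" : PP
  [3,5] NP   >
    [3,4] "city" : NP/(S\N)
    [4,5] "with" : S\N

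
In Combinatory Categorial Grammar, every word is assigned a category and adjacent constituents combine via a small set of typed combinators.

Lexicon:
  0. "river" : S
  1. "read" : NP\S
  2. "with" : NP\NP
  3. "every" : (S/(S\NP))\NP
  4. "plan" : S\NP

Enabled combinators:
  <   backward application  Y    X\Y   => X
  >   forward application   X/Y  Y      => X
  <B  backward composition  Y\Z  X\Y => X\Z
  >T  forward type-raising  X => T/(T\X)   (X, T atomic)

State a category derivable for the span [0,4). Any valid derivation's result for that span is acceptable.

S/(S\NP)

[0,5] S   >
  [0,4] S/(S\NP)   <
    [0,3] NP   <
      [0,1] "river" : S
      [1,3] NP\S   <B
        [1,2] "read" : NP\S
        [2,3] "with" : NP\NP
    [3,4] "every" : (S/(S\NP))\NP
  [4,5] "plan" : S\NP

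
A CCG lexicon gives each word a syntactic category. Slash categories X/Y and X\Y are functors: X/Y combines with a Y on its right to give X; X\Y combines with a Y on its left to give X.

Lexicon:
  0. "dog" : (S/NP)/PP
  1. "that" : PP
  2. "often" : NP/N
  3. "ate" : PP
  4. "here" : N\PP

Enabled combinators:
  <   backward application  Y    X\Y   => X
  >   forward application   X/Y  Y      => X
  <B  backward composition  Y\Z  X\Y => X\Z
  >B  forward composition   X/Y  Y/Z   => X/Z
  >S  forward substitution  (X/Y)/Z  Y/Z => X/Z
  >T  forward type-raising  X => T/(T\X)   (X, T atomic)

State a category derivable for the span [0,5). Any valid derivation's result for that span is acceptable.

S

[0,5] S   >
  [0,2] S/NP   >
    [0,1] "dog" : (S/NP)/PP
    [1,2] "that" : PP
  [2,5] NP   >
    [2,3] "often" : NP/N
    [3,5] N   <
      [3,4] "ate" : PP
      [4,5] "here" : N\PP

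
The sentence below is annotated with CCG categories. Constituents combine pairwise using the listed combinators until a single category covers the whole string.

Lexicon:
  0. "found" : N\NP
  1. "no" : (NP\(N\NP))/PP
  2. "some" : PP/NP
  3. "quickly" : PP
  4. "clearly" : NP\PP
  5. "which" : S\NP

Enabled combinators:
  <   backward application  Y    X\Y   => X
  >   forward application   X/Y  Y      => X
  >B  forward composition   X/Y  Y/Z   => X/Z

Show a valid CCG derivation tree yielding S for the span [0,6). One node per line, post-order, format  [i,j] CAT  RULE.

[0,1] N\NP  lex  "found"
[1,2] (NP\(N\NP))/PP  lex  "no"
[2,3] PP/NP  lex  "some"
[3,4] PP  lex  "quickly"
[4,5] NP\PP  lex  "clearly"
[3,5] NP  <  k=4
[2,5] PP  >  k=3
[1,5] NP\(N\NP)  >  k=2
[0,5] NP  <  k=1
[5,6] S\NP  lex  "which"
[0,6] S  <  k=5

[0,6] S   <
  [0,5] NP   <
    [0,1] "found" : N\NP
    [1,5] NP\(N\NP)   >
      [1,2] "no" : (NP\(N\NP))/PP
      [2,5] PP   >
        [2,3] "some" : PP/NP
        [3,5] NP   <
          [3,4] "quickly" : PP
          [4,5] "clearly" : NP\PP
  [5,6] "which" : S\NP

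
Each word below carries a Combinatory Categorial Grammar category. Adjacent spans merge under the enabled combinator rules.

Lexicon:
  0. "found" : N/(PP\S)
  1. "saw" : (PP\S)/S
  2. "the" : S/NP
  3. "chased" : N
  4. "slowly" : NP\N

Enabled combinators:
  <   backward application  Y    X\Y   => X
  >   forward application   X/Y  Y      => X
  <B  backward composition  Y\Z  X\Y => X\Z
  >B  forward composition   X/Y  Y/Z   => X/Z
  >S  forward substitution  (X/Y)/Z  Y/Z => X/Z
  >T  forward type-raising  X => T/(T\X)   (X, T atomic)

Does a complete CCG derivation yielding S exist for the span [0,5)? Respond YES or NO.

NO

N/(PP\S) (PP\S)/S S/NP N NP\N
CKY chart[0,5] = {N, N/(NP\NP), N/(N\N), N/(S\S), NP/(NP\N), PP/(PP\N), S/(S\N)}; S ∉ chart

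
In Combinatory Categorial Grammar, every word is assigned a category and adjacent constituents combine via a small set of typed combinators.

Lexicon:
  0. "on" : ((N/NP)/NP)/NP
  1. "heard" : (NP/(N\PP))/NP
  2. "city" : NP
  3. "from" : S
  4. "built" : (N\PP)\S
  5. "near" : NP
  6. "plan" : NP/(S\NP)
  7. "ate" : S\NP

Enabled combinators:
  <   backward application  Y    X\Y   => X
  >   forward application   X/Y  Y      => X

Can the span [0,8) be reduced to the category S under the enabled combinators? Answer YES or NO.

((N/NP)/NP)/NP (NP/(N\PP))/NP NP S (N\PP)\S NP NP/(S\NP) S\NP
CKY chart[0,8] = {N}; S ∉ chart

NO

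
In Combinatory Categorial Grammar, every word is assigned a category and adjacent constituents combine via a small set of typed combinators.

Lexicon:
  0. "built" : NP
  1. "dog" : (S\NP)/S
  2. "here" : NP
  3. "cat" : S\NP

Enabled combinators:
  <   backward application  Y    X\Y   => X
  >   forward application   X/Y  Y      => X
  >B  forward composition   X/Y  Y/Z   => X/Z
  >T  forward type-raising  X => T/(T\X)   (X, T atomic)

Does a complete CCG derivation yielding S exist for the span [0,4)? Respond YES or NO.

[0,4] S   >
  [0,1] S/(S\NP)   >T
    [0,1] "built" : NP
  [1,4] S\NP   >
    [1,2] "dog" : (S\NP)/S
    [2,4] S   >
      [2,3] S/(S\NP)   >T
        [2,3] "here" : NP
      [3,4] "cat" : S\NP

YES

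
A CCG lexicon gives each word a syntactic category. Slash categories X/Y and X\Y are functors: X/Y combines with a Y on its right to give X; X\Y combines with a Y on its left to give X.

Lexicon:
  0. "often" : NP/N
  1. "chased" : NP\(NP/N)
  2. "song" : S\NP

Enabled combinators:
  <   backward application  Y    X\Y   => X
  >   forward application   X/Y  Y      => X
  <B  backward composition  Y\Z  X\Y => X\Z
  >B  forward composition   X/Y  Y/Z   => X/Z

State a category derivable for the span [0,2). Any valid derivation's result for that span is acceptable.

[0,3] S   <
  [0,2] NP   <
    [0,1] "often" : NP/N
    [1,2] "chased" : NP\(NP/N)
  [2,3] "song" : S\NP

NP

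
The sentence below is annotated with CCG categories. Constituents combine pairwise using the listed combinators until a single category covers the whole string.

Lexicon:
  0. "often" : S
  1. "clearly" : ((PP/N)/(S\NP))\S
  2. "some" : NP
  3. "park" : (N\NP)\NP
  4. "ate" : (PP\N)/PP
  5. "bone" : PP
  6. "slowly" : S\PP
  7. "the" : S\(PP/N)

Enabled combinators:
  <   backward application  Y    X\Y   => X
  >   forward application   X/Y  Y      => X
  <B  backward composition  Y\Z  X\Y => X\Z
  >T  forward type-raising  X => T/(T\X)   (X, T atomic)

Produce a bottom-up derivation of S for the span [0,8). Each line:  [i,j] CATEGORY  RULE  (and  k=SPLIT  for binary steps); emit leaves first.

[0,8] S   <
  [0,7] PP/N   >
    [0,2] (PP/N)/(S\NP)   <
      [0,1] "often" : S
      [1,2] "clearly" : ((PP/N)/(S\NP))\S
    [2,7] S\NP   <B
      [2,4] N\NP   <
        [2,3] "some" : NP
        [3,4] "park" : (N\NP)\NP
      [4,7] S\N   <B
        [4,6] PP\N   >
          [4,5] "ate" : (PP\N)/PP
          [5,6] "bone" : PP
        [6,7] "slowly" : S\PP
  [7,8] "the" : S\(PP/N)

[0,1] S  lex  "often"
[1,2] ((PP/N)/(S\NP))\S  lex  "clearly"
[0,2] (PP/N)/(S\NP)  <  k=1
[2,3] NP  lex  "some"
[3,4] (N\NP)\NP  lex  "park"
[2,4] N\NP  <  k=3
[4,5] (PP\N)/PP  lex  "ate"
[5,6] PP  lex  "bone"
[4,6] PP\N  >  k=5
[6,7] S\PP  lex  "slowly"
[4,7] S\N  <B  k=6
[2,7] S\NP  <B  k=4
[0,7] PP/N  >  k=2
[7,8] S\(PP/N)  lex  "the"
[0,8] S  <  k=7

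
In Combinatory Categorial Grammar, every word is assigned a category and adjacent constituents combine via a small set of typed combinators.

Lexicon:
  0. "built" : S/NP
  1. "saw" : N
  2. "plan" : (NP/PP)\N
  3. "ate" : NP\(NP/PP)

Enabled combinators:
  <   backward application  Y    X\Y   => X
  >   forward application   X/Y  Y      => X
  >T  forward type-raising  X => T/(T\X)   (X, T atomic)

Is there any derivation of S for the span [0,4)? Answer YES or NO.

YES

[0,4] S   >
  [0,1] "built" : S/NP
  [1,4] NP   <
    [1,3] NP/PP   <
      [1,2] "saw" : N
      [2,3] "plan" : (NP/PP)\N
    [3,4] "ate" : NP\(NP/PP)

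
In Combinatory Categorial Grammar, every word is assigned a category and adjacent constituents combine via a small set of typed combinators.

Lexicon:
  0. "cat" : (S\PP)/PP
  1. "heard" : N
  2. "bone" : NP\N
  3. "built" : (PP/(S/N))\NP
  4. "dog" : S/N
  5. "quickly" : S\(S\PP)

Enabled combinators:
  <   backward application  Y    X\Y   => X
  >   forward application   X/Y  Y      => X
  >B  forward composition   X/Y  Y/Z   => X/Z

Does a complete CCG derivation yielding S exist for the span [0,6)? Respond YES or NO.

YES

[0,6] S   <
  [0,5] S\PP   >
    [0,1] "cat" : (S\PP)/PP
    [1,5] PP   >
      [1,4] PP/(S/N)   <
        [1,3] NP   <
          [1,2] "heard" : N
          [2,3] "bone" : NP\N
        [3,4] "built" : (PP/(S/N))\NP
      [4,5] "dog" : S/N
  [5,6] "quickly" : S\(S\PP)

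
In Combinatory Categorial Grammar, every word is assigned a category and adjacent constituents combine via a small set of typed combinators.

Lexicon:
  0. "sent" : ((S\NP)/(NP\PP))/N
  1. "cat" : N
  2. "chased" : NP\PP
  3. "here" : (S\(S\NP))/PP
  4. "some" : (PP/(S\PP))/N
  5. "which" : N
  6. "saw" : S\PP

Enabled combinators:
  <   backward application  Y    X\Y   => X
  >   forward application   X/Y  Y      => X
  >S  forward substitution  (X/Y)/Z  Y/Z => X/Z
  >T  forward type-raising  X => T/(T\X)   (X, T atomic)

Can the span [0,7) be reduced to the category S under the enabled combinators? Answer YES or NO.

[0,7] S   <
  [0,3] S\NP   >
    [0,2] (S\NP)/(NP\PP)   >
      [0,1] "sent" : ((S\NP)/(NP\PP))/N
      [1,2] "cat" : N
    [2,3] "chased" : NP\PP
  [3,7] S\(S\NP)   >
    [3,4] "here" : (S\(S\NP))/PP
    [4,7] PP   >
      [4,6] PP/(S\PP)   >
        [4,5] "some" : (PP/(S\PP))/N
        [5,6] "which" : N
      [6,7] "saw" : S\PP

YES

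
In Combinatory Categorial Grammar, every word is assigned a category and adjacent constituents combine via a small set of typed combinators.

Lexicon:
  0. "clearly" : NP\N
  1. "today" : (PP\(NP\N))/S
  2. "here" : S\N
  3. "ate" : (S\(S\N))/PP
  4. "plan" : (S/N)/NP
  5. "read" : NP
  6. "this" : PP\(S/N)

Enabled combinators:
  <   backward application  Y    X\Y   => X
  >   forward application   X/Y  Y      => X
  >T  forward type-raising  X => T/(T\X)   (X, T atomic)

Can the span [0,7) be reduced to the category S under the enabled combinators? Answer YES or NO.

NO

NP\N (PP\(NP\N))/S S\N (S\(S\N))/PP (S/N)/NP NP PP\(S/N)
CKY chart[0,7] = {N/(N\PP), NP/(NP\PP), PP, PP/(PP\PP), S/(S\PP)}; S ∉ chart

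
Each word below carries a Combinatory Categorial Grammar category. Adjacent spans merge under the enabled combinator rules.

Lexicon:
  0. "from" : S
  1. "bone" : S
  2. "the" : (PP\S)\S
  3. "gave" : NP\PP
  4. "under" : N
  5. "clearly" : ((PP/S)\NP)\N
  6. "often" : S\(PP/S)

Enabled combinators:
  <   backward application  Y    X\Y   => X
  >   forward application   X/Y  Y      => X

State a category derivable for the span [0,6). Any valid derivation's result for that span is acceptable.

PP/S

[0,7] S   <
  [0,6] PP/S   <
    [0,4] NP   <
      [0,3] PP   <
        [0,1] "from" : S
        [1,3] PP\S   <
          [1,2] "bone" : S
          [2,3] "the" : (PP\S)\S
      [3,4] "gave" : NP\PP
    [4,6] (PP/S)\NP   <
      [4,5] "under" : N
      [5,6] "clearly" : ((PP/S)\NP)\N
  [6,7] "often" : S\(PP/S)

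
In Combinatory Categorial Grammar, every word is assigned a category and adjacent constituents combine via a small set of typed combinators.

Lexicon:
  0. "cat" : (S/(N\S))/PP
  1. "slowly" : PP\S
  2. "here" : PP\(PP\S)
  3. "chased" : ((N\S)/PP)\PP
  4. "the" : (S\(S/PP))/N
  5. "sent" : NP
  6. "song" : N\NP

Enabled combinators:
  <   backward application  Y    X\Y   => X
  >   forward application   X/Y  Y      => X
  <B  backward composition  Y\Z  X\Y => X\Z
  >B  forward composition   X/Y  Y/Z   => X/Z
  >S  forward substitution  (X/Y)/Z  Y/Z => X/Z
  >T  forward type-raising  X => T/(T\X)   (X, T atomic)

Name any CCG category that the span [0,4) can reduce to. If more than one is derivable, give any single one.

[0,7] S   <
  [0,4] S/PP   >S
    [0,1] "cat" : (S/(N\S))/PP
    [1,4] (N\S)/PP   <
      [1,3] PP   <
        [1,2] "slowly" : PP\S
        [2,3] "here" : PP\(PP\S)
      [3,4] "chased" : ((N\S)/PP)\PP
  [4,7] S\(S/PP)   >
    [4,5] "the" : (S\(S/PP))/N
    [5,7] N   >
      [5,6] N/(N\NP)   >T
        [5,6] "sent" : NP
      [6,7] "song" : N\NP

S/PP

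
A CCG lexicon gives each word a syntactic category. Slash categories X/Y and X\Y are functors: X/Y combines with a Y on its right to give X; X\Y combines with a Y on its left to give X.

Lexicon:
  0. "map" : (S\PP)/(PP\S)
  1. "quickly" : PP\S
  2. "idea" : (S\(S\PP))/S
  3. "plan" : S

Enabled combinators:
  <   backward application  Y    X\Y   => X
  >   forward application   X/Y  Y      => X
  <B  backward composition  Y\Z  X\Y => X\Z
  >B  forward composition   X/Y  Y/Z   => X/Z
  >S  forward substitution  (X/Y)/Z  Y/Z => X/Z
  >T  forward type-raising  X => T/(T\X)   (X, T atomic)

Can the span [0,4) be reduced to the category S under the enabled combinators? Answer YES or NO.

[0,4] S   <
  [0,2] S\PP   >
    [0,1] "map" : (S\PP)/(PP\S)
    [1,2] "quickly" : PP\S
  [2,4] S\(S\PP)   >
    [2,3] "idea" : (S\(S\PP))/S
    [3,4] "plan" : S

YES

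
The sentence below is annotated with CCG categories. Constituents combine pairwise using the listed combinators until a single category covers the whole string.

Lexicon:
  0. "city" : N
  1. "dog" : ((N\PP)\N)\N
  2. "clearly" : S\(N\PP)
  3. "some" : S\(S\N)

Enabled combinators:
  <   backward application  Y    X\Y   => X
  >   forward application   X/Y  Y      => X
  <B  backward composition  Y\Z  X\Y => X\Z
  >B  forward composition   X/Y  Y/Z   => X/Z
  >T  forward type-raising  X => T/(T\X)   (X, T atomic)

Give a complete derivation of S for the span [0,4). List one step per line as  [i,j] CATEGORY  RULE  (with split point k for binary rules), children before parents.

[0,4] S   <
  [0,3] S\N   <B
    [0,2] (N\PP)\N   <
      [0,1] "city" : N
      [1,2] "dog" : ((N\PP)\N)\N
    [2,3] "clearly" : S\(N\PP)
  [3,4] "some" : S\(S\N)

[0,1] N  lex  "city"
[1,2] ((N\PP)\N)\N  lex  "dog"
[0,2] (N\PP)\N  <  k=1
[2,3] S\(N\PP)  lex  "clearly"
[0,3] S\N  <B  k=2
[3,4] S\(S\N)  lex  "some"
[0,4] S  <  k=3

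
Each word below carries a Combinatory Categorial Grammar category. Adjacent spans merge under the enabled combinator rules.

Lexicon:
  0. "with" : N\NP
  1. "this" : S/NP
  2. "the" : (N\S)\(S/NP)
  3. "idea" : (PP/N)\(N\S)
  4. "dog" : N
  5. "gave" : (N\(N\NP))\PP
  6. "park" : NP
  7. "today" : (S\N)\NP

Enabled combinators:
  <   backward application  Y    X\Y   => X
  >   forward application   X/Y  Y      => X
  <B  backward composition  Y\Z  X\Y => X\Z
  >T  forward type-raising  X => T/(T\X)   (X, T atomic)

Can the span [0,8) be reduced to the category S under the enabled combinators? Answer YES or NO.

[0,8] S   <
  [0,6] N   <
    [0,1] "with" : N\NP
    [1,6] N\(N\NP)   <
      [1,5] PP   >
        [1,4] PP/N   <
          [1,3] N\S   <
            [1,2] "this" : S/NP
            [2,3] "the" : (N\S)\(S/NP)
          [3,4] "idea" : (PP/N)\(N\S)
        [4,5] "dog" : N
      [5,6] "gave" : (N\(N\NP))\PP
  [6,8] S\N   <
    [6,7] "park" : NP
    [7,8] "today" : (S\N)\NP

YES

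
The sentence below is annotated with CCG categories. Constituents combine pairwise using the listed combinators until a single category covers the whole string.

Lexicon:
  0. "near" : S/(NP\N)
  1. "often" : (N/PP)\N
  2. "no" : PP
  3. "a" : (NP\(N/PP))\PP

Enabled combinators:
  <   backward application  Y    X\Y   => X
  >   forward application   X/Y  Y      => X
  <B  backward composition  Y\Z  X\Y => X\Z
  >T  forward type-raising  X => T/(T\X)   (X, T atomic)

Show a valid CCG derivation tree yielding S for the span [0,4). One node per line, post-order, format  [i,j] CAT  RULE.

[0,4] S   >
  [0,1] "near" : S/(NP\N)
  [1,4] NP\N   <B
    [1,2] "often" : (N/PP)\N
    [2,4] NP\(N/PP)   <
      [2,3] "no" : PP
      [3,4] "a" : (NP\(N/PP))\PP

[0,1] S/(NP\N)  lex  "near"
[1,2] (N/PP)\N  lex  "often"
[2,3] PP  lex  "no"
[3,4] (NP\(N/PP))\PP  lex  "a"
[2,4] NP\(N/PP)  <  k=3
[1,4] NP\N  <B  k=2
[0,4] S  >  k=1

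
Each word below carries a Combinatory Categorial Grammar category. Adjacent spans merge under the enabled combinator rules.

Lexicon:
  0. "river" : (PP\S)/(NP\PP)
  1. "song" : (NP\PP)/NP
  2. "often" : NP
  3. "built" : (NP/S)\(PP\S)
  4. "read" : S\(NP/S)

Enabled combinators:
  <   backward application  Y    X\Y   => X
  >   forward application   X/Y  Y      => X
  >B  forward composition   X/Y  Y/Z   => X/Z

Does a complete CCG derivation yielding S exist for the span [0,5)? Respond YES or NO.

[0,5] S   <
  [0,4] NP/S   <
    [0,3] PP\S   >
      [0,1] "river" : (PP\S)/(NP\PP)
      [1,3] NP\PP   >
        [1,2] "song" : (NP\PP)/NP
        [2,3] "often" : NP
    [3,4] "built" : (NP/S)\(PP\S)
  [4,5] "read" : S\(NP/S)

YES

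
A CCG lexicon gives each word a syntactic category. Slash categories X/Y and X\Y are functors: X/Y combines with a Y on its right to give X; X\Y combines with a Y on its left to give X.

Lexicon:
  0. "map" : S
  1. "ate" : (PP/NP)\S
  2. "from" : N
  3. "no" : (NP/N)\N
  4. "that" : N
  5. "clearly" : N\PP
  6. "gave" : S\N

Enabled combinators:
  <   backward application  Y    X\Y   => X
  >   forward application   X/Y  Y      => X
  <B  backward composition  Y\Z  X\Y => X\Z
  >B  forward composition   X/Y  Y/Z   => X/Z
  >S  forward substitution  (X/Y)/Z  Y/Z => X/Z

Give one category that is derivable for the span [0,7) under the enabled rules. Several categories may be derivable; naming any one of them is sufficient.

[0,7] S   <
  [0,6] N   <
    [0,5] PP   >
      [0,4] PP/N   >B
        [0,2] PP/NP   <
          [0,1] "map" : S
          [1,2] "ate" : (PP/NP)\S
        [2,4] NP/N   <
          [2,3] "from" : N
          [3,4] "no" : (NP/N)\N
      [4,5] "that" : N
    [5,6] "clearly" : N\PP
  [6,7] "gave" : S\N

S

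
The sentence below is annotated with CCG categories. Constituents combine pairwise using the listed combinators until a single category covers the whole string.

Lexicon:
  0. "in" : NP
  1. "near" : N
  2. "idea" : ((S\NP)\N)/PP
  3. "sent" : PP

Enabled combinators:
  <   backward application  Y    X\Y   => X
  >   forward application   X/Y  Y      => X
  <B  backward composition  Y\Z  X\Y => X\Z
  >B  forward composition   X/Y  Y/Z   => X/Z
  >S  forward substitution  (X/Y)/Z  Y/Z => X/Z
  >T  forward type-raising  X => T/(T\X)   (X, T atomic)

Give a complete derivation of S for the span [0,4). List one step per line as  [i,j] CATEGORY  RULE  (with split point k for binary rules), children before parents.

[0,1] NP  lex  "in"
[0,1] S/(S\NP)  >T
[1,2] N  lex  "near"
[2,3] ((S\NP)\N)/PP  lex  "idea"
[3,4] PP  lex  "sent"
[2,4] (S\NP)\N  >  k=3
[1,4] S\NP  <  k=2
[0,4] S  >  k=1

[0,4] S   >
  [0,1] S/(S\NP)   >T
    [0,1] "in" : NP
  [1,4] S\NP   <
    [1,2] "near" : N
    [2,4] (S\NP)\N   >
      [2,3] "idea" : ((S\NP)\N)/PP
      [3,4] "sent" : PP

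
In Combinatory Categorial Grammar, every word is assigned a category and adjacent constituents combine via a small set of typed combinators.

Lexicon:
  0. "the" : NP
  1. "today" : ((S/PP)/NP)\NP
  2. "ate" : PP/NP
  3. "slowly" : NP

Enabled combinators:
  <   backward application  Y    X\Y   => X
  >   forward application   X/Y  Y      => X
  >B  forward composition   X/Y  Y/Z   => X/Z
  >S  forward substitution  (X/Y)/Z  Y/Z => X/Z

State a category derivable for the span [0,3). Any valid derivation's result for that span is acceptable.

[0,4] S   >
  [0,3] S/NP   >S
    [0,2] (S/PP)/NP   <
      [0,1] "the" : NP
      [1,2] "today" : ((S/PP)/NP)\NP
    [2,3] "ate" : PP/NP
  [3,4] "slowly" : NP

S/NP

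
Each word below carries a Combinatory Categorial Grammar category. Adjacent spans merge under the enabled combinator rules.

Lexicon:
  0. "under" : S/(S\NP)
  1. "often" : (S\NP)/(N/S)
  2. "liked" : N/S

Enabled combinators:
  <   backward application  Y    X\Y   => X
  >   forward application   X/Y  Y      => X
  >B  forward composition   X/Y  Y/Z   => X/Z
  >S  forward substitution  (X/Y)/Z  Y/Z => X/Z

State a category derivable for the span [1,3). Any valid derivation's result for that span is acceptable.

[0,3] S   >
  [0,1] "under" : S/(S\NP)
  [1,3] S\NP   >
    [1,2] "often" : (S\NP)/(N/S)
    [2,3] "liked" : N/S

S\NP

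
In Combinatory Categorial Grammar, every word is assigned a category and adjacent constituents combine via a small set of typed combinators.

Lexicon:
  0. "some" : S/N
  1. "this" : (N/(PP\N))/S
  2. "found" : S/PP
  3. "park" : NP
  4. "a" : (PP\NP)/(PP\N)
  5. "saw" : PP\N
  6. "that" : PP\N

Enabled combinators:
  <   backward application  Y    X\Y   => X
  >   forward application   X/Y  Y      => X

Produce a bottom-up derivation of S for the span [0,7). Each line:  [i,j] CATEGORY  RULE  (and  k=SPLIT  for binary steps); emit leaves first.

[0,1] S/N  lex  "some"
[1,2] (N/(PP\N))/S  lex  "this"
[2,3] S/PP  lex  "found"
[3,4] NP  lex  "park"
[4,5] (PP\NP)/(PP\N)  lex  "a"
[5,6] PP\N  lex  "saw"
[4,6] PP\NP  >  k=5
[3,6] PP  <  k=4
[2,6] S  >  k=3
[1,6] N/(PP\N)  >  k=2
[6,7] PP\N  lex  "that"
[1,7] N  >  k=6
[0,7] S  >  k=1

[0,7] S   >
  [0,1] "some" : S/N
  [1,7] N   >
    [1,6] N/(PP\N)   >
      [1,2] "this" : (N/(PP\N))/S
      [2,6] S   >
        [2,3] "found" : S/PP
        [3,6] PP   <
          [3,4] "park" : NP
          [4,6] PP\NP   >
            [4,5] "a" : (PP\NP)/(PP\N)
            [5,6] "saw" : PP\N
    [6,7] "that" : PP\N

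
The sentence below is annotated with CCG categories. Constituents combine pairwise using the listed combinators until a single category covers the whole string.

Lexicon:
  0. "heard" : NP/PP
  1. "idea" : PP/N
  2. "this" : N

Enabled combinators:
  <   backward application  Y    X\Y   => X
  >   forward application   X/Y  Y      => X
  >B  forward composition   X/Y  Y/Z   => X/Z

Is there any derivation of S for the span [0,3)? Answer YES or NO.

NP/PP PP/N N
CKY chart[0,3] = {NP}; S ∉ chart

NO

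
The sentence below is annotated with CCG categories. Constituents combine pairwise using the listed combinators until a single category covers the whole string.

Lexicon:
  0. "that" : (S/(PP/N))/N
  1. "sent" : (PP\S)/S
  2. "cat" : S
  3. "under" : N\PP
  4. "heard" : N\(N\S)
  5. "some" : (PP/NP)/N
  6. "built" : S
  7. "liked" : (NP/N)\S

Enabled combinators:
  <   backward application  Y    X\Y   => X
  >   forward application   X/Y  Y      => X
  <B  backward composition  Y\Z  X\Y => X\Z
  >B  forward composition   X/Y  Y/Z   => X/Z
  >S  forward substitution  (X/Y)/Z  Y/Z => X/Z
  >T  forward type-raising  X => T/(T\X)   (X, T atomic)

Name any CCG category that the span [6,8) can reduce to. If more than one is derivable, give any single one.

[0,8] S   >
  [0,5] S/(PP/N)   >
    [0,1] "that" : (S/(PP/N))/N
    [1,5] N   <
      [1,4] N\S   <B
        [1,3] PP\S   >
          [1,2] "sent" : (PP\S)/S
          [2,3] "cat" : S
        [3,4] "under" : N\PP
      [4,5] "heard" : N\(N\S)
  [5,8] PP/N   >S
    [5,6] "some" : (PP/NP)/N
    [6,8] NP/N   <
      [6,7] "built" : S
      [7,8] "liked" : (NP/N)\S

NP/N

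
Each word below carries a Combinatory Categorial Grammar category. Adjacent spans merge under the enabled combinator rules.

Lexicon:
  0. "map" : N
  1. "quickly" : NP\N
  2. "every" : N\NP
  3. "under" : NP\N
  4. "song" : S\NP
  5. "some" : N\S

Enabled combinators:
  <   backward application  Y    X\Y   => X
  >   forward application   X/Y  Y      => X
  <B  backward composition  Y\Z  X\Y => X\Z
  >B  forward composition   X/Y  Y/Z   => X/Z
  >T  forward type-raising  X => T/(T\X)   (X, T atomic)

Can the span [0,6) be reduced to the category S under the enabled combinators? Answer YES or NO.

NO

N NP\N N\NP NP\N S\NP N\S
CKY chart[0,6] = {N, N/(N\N), NP/(NP\N), PP/(PP\N), S/(S\N)}; S ∉ chart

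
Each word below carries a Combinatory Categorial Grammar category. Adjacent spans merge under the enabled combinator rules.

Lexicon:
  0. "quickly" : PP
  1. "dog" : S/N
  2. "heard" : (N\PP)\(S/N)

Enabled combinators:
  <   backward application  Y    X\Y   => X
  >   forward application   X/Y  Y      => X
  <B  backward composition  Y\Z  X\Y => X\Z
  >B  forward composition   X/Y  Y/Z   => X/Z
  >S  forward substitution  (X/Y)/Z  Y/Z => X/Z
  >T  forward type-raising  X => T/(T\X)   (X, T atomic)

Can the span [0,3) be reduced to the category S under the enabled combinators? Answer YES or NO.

PP S/N (N\PP)\(S/N)
CKY chart[0,3] = {N, N/(N\N), NP/(NP\N), PP/(PP\N), S/(S\N)}; S ∉ chart

NO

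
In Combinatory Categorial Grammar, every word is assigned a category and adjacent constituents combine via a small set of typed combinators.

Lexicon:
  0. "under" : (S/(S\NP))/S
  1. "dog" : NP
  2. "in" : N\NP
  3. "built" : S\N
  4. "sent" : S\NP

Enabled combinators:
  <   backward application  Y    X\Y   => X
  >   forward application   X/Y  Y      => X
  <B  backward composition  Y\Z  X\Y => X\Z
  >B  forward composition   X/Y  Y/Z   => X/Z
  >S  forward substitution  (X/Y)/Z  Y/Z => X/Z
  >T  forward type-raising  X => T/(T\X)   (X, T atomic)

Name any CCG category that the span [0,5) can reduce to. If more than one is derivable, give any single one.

S

[0,5] S   >
  [0,4] S/(S\NP)   >
    [0,1] "under" : (S/(S\NP))/S
    [1,4] S   <
      [1,2] "dog" : NP
      [2,4] S\NP   <B
        [2,3] "in" : N\NP
        [3,4] "built" : S\N
  [4,5] "sent" : S\NP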